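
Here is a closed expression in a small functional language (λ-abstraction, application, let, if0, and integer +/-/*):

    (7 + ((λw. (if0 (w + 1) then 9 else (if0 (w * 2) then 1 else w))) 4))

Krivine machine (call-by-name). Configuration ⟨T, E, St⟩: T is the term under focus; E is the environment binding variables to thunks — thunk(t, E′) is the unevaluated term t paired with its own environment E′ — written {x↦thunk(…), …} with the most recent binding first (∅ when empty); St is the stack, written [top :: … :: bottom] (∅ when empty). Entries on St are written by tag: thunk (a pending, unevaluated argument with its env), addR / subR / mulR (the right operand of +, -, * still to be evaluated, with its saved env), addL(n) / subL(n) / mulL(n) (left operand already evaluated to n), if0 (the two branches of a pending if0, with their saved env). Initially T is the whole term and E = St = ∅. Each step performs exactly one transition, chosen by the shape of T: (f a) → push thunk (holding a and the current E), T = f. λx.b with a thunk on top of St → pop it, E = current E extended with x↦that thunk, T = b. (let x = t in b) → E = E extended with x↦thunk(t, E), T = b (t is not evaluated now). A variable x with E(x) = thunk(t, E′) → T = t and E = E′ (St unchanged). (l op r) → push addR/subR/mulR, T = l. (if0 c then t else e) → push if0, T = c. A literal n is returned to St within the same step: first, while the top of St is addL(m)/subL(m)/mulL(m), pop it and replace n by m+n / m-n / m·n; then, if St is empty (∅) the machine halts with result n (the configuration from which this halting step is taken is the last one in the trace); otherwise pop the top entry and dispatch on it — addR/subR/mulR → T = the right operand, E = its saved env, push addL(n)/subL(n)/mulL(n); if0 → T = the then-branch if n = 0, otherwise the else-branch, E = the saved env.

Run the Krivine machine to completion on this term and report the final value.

0. ⟨T=(7 + ((λw. (if0 (w + 1) then 9 else (if0 (w * 2) then 1 else w))) 4)); E=∅; St=∅⟩
1. ⟨T=7; E=∅; St=[addR]⟩
2. ⟨T=((λw. (if0 (w + 1) then 9 else (if0 (w * 2) then 1 else w))) 4); E=∅; St=[addL(7)]⟩
3. ⟨T=(λw. (if0 (w + 1) then 9 else (if0 (w * 2) then 1 else w))); E=∅; St=[thunk :: addL(7)]⟩
4. ⟨T=(if0 (w + 1) then 9 else (if0 (w * 2) then 1 else w)); E={w↦thunk(4, ∅)}; St=[addL(7)]⟩
5. ⟨T=(w + 1); E={w↦thunk(4, ∅)}; St=[if0 :: addL(7)]⟩
6. ⟨T=w; E={w↦thunk(4, ∅)}; St=[addR :: if0 :: addL(7)]⟩
7. ⟨T=4; E=∅; St=[addR :: if0 :: addL(7)]⟩
8. ⟨T=1; E={w↦thunk(4, ∅)}; St=[addL(4) :: if0 :: addL(7)]⟩
9. ⟨T=(if0 (w * 2) then 1 else w); E={w↦thunk(4, ∅)}; St=[addL(7)]⟩
10. ⟨T=(w * 2); E={w↦thunk(4, ∅)}; St=[if0 :: addL(7)]⟩
11. ⟨T=w; E={w↦thunk(4, ∅)}; St=[mulR :: if0 :: addL(7)]⟩
12. ⟨T=4; E=∅; St=[mulR :: if0 :: addL(7)]⟩
13. ⟨T=2; E={w↦thunk(4, ∅)}; St=[mulL(4) :: if0 :: addL(7)]⟩
14. ⟨T=w; E={w↦thunk(4, ∅)}; St=[addL(7)]⟩
15. ⟨T=4; E=∅; St=[addL(7)]⟩
→ final value 11

Answer: 11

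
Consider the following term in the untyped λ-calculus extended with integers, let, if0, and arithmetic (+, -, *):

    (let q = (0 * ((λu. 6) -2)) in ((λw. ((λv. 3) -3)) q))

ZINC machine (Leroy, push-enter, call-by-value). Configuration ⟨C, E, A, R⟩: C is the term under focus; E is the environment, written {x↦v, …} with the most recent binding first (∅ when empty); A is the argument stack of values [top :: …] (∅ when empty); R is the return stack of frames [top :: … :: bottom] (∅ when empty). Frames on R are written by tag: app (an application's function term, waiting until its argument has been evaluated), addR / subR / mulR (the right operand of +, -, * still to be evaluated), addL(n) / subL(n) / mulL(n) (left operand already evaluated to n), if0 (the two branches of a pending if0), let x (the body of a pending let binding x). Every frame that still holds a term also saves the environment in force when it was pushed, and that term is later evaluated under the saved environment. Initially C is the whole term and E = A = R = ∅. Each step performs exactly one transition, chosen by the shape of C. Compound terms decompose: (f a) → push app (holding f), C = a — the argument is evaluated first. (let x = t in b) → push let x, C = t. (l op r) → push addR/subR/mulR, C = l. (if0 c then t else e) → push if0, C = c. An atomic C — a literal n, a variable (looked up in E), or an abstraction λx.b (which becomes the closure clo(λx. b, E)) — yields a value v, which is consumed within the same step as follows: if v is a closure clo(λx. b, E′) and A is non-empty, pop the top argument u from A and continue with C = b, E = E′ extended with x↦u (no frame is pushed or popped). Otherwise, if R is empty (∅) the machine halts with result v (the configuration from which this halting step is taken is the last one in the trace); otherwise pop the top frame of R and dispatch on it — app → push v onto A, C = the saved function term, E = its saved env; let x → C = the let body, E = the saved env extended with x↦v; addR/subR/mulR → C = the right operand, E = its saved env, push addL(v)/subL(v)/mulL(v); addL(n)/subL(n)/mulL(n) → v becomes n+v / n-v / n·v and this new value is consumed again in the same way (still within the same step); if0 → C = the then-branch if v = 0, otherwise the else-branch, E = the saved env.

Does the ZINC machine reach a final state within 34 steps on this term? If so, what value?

[0] <C=(let q = (0 * ((λu. 6) -2)) in ((λw. ((λv. 3) -3)) q)), E=∅, A=∅, R=∅>
[1] <C=(0 * ((λu. 6) -2)), E=∅, A=∅, R=[let q]>
[2] <C=0, E=∅, A=∅, R=[mulR :: let q]>
[3] <C=((λu. 6) -2), E=∅, A=∅, R=[mulL(0) :: let q]>
[4] <C=-2, E=∅, A=∅, R=[app :: mulL(0) :: let q]>
[5] <C=(λu. 6), E=∅, A=[-2], R=[mulL(0) :: let q]>
[6] <C=6, E={u↦-2}, A=∅, R=[mulL(0) :: let q]>
[7] <C=((λw. ((λv. 3) -3)) q), E={q↦0}, A=∅, R=∅>
[8] <C=q, E={q↦0}, A=∅, R=[app]>
[9] <C=(λw. ((λv. 3) -3)), E={q↦0}, A=[0], R=∅>
[10] <C=((λv. 3) -3), E={w↦0, q↦0}, A=∅, R=∅>
[11] <C=-3, E={w↦0, q↦0}, A=∅, R=[app]>
[12] <C=(λv. 3), E={w↦0, q↦0}, A=[-3], R=∅>
[13] <C=3, E={v↦-3, w↦0, q↦0}, A=∅, R=∅>
→ final value 3

Answer: 3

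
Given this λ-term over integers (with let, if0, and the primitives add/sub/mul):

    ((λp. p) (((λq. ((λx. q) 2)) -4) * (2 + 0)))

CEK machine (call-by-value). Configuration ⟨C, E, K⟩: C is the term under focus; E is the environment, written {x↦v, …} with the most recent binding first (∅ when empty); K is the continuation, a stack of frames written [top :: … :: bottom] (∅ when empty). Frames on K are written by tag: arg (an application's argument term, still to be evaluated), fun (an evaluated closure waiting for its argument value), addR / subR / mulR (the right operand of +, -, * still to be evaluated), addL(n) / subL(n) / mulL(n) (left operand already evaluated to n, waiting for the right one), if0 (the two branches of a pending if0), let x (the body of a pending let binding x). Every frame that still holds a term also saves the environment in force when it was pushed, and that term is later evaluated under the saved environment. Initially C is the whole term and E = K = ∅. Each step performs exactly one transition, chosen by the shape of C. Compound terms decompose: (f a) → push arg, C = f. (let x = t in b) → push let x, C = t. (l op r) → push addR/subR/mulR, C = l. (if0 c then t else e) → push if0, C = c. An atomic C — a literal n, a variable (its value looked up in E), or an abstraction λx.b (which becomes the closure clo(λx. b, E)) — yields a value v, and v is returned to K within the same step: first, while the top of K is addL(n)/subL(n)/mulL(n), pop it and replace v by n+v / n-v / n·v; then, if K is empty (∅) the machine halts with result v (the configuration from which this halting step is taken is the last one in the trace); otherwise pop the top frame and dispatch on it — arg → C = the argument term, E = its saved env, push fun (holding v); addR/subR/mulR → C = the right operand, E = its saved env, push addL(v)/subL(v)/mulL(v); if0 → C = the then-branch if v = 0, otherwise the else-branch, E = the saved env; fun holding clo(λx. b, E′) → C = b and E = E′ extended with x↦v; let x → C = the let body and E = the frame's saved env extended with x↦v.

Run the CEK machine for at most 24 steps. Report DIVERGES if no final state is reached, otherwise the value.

Answer: -8

Derivation:
t=0: ⟨C=((λp. p) (((λq. ((λx. q) 2)) -4) * (2 + 0))); E=∅; K=∅⟩
t=1: ⟨C=(λp. p); E=∅; K=[arg]⟩
t=2: ⟨C=(((λq. ((λx. q) 2)) -4) * (2 + 0)); E=∅; K=[fun]⟩
t=3: ⟨C=((λq. ((λx. q) 2)) -4); E=∅; K=[mulR :: fun]⟩
t=4: ⟨C=(λq. ((λx. q) 2)); E=∅; K=[arg :: mulR :: fun]⟩
t=5: ⟨C=-4; E=∅; K=[fun :: mulR :: fun]⟩
t=6: ⟨C=((λx. q) 2); E={q↦-4}; K=[mulR :: fun]⟩
t=7: ⟨C=(λx. q); E={q↦-4}; K=[arg :: mulR :: fun]⟩
t=8: ⟨C=2; E={q↦-4}; K=[fun :: mulR :: fun]⟩
t=9: ⟨C=q; E={x↦2, q↦-4}; K=[mulR :: fun]⟩
t=10: ⟨C=(2 + 0); E=∅; K=[mulL(-4) :: fun]⟩
t=11: ⟨C=2; E=∅; K=[addR :: mulL(-4) :: fun]⟩
t=12: ⟨C=0; E=∅; K=[addL(2) :: mulL(-4) :: fun]⟩
t=13: ⟨C=p; E={p↦-8}; K=∅⟩
→ final value -8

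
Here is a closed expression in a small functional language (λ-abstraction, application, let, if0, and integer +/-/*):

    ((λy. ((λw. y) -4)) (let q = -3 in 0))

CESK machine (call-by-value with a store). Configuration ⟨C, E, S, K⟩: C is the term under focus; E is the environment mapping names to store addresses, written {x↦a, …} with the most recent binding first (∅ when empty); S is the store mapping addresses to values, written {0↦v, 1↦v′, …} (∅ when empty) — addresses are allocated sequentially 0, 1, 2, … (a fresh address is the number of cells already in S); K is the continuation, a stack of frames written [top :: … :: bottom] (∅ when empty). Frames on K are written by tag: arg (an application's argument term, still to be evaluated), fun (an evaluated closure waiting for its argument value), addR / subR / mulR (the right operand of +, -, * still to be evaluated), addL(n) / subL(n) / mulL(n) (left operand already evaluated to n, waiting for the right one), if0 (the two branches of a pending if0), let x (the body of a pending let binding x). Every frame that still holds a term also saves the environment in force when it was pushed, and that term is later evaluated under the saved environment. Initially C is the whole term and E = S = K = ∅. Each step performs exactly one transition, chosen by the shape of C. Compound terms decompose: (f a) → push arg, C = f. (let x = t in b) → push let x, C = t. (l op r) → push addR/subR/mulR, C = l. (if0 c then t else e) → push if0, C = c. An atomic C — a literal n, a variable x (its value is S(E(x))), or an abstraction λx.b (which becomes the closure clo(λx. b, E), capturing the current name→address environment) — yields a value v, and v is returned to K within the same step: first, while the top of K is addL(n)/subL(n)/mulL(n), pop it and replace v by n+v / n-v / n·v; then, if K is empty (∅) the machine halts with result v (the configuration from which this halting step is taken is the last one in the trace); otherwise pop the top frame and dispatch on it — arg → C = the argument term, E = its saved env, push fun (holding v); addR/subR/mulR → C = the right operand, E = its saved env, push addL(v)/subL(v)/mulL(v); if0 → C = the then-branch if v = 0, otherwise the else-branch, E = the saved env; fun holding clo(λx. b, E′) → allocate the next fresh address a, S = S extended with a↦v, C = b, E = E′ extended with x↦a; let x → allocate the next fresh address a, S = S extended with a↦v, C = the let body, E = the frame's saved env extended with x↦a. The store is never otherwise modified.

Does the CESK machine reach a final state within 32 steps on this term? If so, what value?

t=0: [C=((λy. ((λw. y) -4)) (let q = -3 in 0)) | E=∅ | S=∅ | K=∅]
t=1: [C=(λy. ((λw. y) -4)) | E=∅ | S=∅ | K=[arg]]
t=2: [C=(let q = -3 in 0) | E=∅ | S=∅ | K=[fun]]
t=3: [C=-3 | E=∅ | S=∅ | K=[let q :: fun]]
t=4: [C=0 | E={q↦0} | S={0↦-3} | K=[fun]]
t=5: [C=((λw. y) -4) | E={y↦1} | S={0↦-3, 1↦0} | K=∅]
t=6: [C=(λw. y) | E={y↦1} | S={0↦-3, 1↦0} | K=[arg]]
t=7: [C=-4 | E={y↦1} | S={0↦-3, 1↦0} | K=[fun]]
t=8: [C=y | E={w↦2, y↦1} | S={0↦-3, 1↦0, 2↦-4} | K=∅]
→ final value 0

Answer: 0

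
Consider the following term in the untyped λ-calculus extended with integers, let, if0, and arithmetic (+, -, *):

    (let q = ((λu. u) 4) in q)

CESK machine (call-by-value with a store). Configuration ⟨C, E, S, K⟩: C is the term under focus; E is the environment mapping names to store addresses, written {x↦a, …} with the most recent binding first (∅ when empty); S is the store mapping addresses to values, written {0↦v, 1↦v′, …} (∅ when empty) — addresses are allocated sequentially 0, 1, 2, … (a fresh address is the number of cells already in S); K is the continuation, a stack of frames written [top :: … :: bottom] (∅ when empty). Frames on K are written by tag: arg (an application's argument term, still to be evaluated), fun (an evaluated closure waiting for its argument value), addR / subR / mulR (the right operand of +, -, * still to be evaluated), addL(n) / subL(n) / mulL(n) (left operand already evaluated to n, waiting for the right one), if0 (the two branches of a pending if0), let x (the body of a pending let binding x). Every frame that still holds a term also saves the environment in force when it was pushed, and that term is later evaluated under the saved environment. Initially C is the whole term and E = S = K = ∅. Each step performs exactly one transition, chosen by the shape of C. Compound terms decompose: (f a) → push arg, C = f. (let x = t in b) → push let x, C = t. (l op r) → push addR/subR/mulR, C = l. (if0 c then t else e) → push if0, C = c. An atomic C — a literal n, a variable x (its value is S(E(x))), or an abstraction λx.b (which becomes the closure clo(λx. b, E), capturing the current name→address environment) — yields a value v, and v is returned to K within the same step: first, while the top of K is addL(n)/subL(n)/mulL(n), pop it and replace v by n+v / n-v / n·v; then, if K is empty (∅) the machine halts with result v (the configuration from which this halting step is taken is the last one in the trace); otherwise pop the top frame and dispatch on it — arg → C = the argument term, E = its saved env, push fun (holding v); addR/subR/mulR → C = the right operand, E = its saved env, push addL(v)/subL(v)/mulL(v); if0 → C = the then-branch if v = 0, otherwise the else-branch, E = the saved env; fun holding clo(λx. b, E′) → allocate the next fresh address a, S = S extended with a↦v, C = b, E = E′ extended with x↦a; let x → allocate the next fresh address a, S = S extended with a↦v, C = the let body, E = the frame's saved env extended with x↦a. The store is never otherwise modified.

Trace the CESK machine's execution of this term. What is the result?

Answer: 4

Machine steps:
0. <C=(let q = ((λu. u) 4) in q), E=∅, S=∅, K=∅>
1. <C=((λu. u) 4), E=∅, S=∅, K=[let q]>
2. <C=(λu. u), E=∅, S=∅, K=[arg :: let q]>
3. <C=4, E=∅, S=∅, K=[fun :: let q]>
4. <C=u, E={u↦0}, S={0↦4}, K=[let q]>
5. <C=q, E={q↦1}, S={0↦4, 1↦4}, K=∅>
→ final value 4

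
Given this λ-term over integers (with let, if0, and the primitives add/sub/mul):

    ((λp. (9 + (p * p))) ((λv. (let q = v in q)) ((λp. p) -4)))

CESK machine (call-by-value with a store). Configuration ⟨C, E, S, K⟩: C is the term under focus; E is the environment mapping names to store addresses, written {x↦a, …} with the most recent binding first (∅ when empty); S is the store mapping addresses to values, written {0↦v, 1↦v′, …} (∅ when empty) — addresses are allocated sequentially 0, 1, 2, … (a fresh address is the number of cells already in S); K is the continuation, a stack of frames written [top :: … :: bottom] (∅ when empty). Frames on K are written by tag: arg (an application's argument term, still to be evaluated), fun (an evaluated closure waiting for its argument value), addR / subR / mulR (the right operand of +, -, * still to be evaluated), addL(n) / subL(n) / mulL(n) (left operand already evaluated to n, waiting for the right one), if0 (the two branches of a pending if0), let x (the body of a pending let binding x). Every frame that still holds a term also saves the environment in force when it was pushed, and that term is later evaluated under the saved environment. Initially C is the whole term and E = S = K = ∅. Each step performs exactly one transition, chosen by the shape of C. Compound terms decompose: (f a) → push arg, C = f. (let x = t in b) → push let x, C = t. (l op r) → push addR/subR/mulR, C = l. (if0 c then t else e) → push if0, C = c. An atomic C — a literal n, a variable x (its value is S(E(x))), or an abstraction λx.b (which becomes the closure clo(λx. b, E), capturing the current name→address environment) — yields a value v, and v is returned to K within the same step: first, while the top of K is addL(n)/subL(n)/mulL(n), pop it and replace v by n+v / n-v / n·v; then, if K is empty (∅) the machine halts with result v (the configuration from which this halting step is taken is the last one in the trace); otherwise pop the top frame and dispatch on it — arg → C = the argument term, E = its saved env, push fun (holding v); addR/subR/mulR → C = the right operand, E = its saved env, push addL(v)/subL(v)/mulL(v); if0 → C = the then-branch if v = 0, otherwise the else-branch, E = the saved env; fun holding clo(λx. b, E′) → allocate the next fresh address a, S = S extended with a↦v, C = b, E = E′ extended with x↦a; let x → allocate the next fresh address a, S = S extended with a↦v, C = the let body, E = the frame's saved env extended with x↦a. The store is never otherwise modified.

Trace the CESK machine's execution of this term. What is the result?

Answer: 25

Machine steps:
0. [C=((λp. (9 + (p * p))) ((λv. (let q = v in q)) ((λp. p) -4))) | E=∅ | S=∅ | K=∅]
1. [C=(λp. (9 + (p * p))) | E=∅ | S=∅ | K=[arg]]
2. [C=((λv. (let q = v in q)) ((λp. p) -4)) | E=∅ | S=∅ | K=[fun]]
3. [C=(λv. (let q = v in q)) | E=∅ | S=∅ | K=[arg :: fun]]
4. [C=((λp. p) -4) | E=∅ | S=∅ | K=[fun :: fun]]
5. [C=(λp. p) | E=∅ | S=∅ | K=[arg :: fun :: fun]]
6. [C=-4 | E=∅ | S=∅ | K=[fun :: fun :: fun]]
7. [C=p | E={p↦0} | S={0↦-4} | K=[fun :: fun]]
8. [C=(let q = v in q) | E={v↦1} | S={0↦-4, 1↦-4} | K=[fun]]
9. [C=v | E={v↦1} | S={0↦-4, 1↦-4} | K=[let q :: fun]]
10. [C=q | E={q↦2, v↦1} | S={0↦-4, 1↦-4, 2↦-4} | K=[fun]]
11. [C=(9 + (p * p)) | E={p↦3} | S={0↦-4, 1↦-4, 2↦-4, 3↦-4} | K=∅]
12. [C=9 | E={p↦3} | S={0↦-4, 1↦-4, 2↦-4, 3↦-4} | K=[addR]]
13. [C=(p * p) | E={p↦3} | S={0↦-4, 1↦-4, 2↦-4, 3↦-4} | K=[addL(9)]]
14. [C=p | E={p↦3} | S={0↦-4, 1↦-4, 2↦-4, 3↦-4} | K=[mulR :: addL(9)]]
15. [C=p | E={p↦3} | S={0↦-4, 1↦-4, 2↦-4, 3↦-4} | K=[mulL(-4) :: addL(9)]]
→ final value 25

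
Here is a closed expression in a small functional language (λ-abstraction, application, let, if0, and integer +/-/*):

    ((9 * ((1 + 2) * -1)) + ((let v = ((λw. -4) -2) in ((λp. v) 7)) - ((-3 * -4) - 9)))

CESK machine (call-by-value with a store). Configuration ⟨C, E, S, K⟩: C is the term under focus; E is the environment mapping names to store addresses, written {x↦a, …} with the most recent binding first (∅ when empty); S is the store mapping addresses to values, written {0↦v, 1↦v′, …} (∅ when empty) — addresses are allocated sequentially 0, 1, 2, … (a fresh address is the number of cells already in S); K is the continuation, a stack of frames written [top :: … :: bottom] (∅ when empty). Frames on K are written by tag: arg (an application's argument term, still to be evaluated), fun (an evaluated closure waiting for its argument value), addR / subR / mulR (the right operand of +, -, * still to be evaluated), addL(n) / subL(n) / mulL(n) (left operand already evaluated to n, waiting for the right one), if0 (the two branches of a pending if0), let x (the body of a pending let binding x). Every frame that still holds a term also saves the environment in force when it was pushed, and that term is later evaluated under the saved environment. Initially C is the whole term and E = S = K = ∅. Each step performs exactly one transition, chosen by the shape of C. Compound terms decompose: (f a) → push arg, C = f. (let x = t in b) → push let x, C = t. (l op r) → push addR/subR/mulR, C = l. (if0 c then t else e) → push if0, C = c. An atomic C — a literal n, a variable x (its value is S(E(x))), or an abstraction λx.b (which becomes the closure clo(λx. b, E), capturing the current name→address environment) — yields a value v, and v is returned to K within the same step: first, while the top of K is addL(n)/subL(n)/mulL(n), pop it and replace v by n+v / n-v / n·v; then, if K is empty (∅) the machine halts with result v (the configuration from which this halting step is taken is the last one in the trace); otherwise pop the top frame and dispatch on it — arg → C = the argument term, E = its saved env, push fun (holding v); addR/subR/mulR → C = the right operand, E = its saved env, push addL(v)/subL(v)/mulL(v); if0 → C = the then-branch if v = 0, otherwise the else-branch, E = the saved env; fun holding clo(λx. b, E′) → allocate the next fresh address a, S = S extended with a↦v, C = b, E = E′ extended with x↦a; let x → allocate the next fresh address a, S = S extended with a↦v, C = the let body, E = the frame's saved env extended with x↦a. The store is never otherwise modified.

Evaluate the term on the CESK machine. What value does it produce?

Answer: -34

Derivation:
t=0: <C=((9 * ((1 + 2) * -1)) + ((let v = ((λw. -4) -2) in ((λp. v) 7)) - ((-3 * -4) - 9))), E=∅, S=∅, K=∅>
t=1: <C=(9 * ((1 + 2) * -1)), E=∅, S=∅, K=[addR]>
t=2: <C=9, E=∅, S=∅, K=[mulR :: addR]>
t=3: <C=((1 + 2) * -1), E=∅, S=∅, K=[mulL(9) :: addR]>
t=4: <C=(1 + 2), E=∅, S=∅, K=[mulR :: mulL(9) :: addR]>
t=5: <C=1, E=∅, S=∅, K=[addR :: mulR :: mulL(9) :: addR]>
t=6: <C=2, E=∅, S=∅, K=[addL(1) :: mulR :: mulL(9) :: addR]>
t=7: <C=-1, E=∅, S=∅, K=[mulL(3) :: mulL(9) :: addR]>
t=8: <C=((let v = ((λw. -4) -2) in ((λp. v) 7)) - ((-3 * -4) - 9)), E=∅, S=∅, K=[addL(-27)]>
t=9: <C=(let v = ((λw. -4) -2) in ((λp. v) 7)), E=∅, S=∅, K=[subR :: addL(-27)]>
t=10: <C=((λw. -4) -2), E=∅, S=∅, K=[let v :: subR :: addL(-27)]>
t=11: <C=(λw. -4), E=∅, S=∅, K=[arg :: let v :: subR :: addL(-27)]>
t=12: <C=-2, E=∅, S=∅, K=[fun :: let v :: subR :: addL(-27)]>
t=13: <C=-4, E={w↦0}, S={0↦-2}, K=[let v :: subR :: addL(-27)]>
t=14: <C=((λp. v) 7), E={v↦1}, S={0↦-2, 1↦-4}, K=[subR :: addL(-27)]>
t=15: <C=(λp. v), E={v↦1}, S={0↦-2, 1↦-4}, K=[arg :: subR :: addL(-27)]>
t=16: <C=7, E={v↦1}, S={0↦-2, 1↦-4}, K=[fun :: subR :: addL(-27)]>
t=17: <C=v, E={p↦2, v↦1}, S={0↦-2, 1↦-4, 2↦7}, K=[subR :: addL(-27)]>
t=18: <C=((-3 * -4) - 9), E=∅, S={0↦-2, 1↦-4, 2↦7}, K=[subL(-4) :: addL(-27)]>
t=19: <C=(-3 * -4), E=∅, S={0↦-2, 1↦-4, 2↦7}, K=[subR :: subL(-4) :: addL(-27)]>
t=20: <C=-3, E=∅, S={0↦-2, 1↦-4, 2↦7}, K=[mulR :: subR :: subL(-4) :: addL(-27)]>
t=21: <C=-4, E=∅, S={0↦-2, 1↦-4, 2↦7}, K=[mulL(-3) :: subR :: subL(-4) :: addL(-27)]>
t=22: <C=9, E=∅, S={0↦-2, 1↦-4, 2↦7}, K=[subL(12) :: subL(-4) :: addL(-27)]>
→ final value -34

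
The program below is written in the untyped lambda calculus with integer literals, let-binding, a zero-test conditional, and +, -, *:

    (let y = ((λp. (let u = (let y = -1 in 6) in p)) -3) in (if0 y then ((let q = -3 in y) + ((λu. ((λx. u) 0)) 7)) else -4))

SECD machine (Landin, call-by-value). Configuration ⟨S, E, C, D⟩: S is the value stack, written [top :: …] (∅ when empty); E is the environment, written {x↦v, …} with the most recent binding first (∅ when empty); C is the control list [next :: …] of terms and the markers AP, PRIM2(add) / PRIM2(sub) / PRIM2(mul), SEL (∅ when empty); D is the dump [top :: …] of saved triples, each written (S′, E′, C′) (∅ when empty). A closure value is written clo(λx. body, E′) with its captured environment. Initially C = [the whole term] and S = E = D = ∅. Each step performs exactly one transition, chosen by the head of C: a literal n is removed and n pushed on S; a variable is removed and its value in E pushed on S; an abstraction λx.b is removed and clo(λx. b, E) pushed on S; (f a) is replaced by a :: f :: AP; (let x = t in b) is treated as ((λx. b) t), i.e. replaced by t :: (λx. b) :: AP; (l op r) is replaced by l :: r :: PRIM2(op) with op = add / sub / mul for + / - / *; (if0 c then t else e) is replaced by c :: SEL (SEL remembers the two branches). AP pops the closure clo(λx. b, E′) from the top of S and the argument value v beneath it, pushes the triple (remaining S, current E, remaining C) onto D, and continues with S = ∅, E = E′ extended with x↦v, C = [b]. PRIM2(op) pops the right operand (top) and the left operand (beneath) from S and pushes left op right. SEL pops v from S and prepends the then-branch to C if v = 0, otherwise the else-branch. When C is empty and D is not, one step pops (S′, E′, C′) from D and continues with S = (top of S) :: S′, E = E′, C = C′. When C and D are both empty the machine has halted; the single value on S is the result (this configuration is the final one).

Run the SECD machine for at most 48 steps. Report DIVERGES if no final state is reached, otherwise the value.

step 0: <S=∅, E=∅, C=[(let y = ((λp. (let u = (let y = -1 in 6) in p)) -3) in (if0 y then ((let q = -3 in y) + ((λu. ((λx. u) 0)) 7)) else -4))], D=∅>
step 1: <S=∅, E=∅, C=[((λp. (let u = (let y = -1 in 6) in p)) -3) :: (λy. (if0 y then ((let q = -3 in y) + ((λu. ((λx. u) 0)) 7)) else -4)) :: AP], D=∅>
step 2: <S=∅, E=∅, C=[-3 :: (λp. (let u = (let y = -1 in 6) in p)) :: AP :: (λy. (if0 y then ((let q = -3 in y) + ((λu. ((λx. u) 0)) 7)) else -4)) :: AP], D=∅>
step 3: <S=[-3], E=∅, C=[(λp. (let u = (let y = -1 in 6) in p)) :: AP :: (λy. (if0 y then ((let q = -3 in y) + ((λu. ((λx. u) 0)) 7)) else -4)) :: AP], D=∅>
step 4: <S=[clo(λp. (let u = (let y = -1 in 6) in p), ∅) :: -3], E=∅, C=[AP :: (λy. (if0 y then ((let q = -3 in y) + ((λu. ((λx. u) 0)) 7)) else -4)) :: AP], D=∅>
step 5: <S=∅, E={p↦-3}, C=[(let u = (let y = -1 in 6) in p)], D=[(∅, ∅, [(λy. (if0 y then ((let q = -3 in y) + ((λu. ((λx. u) 0)) 7)) else -4)) :: AP])]>
step 6: <S=∅, E={p↦-3}, C=[(let y = -1 in 6) :: (λu. p) :: AP], D=[(∅, ∅, [(λy. (if0 y then ((let q = -3 in y) + ((λu. ((λx. u) 0)) 7)) else -4)) :: AP])]>
step 7: <S=∅, E={p↦-3}, C=[-1 :: (λy. 6) :: AP :: (λu. p) :: AP], D=[(∅, ∅, [(λy. (if0 y then ((let q = -3 in y) + ((λu. ((λx. u) 0)) 7)) else -4)) :: AP])]>
step 8: <S=[-1], E={p↦-3}, C=[(λy. 6) :: AP :: (λu. p) :: AP], D=[(∅, ∅, [(λy. (if0 y then ((let q = -3 in y) + ((λu. ((λx. u) 0)) 7)) else -4)) :: AP])]>
step 9: <S=[clo(λy. 6, {p↦-3}) :: -1], E={p↦-3}, C=[AP :: (λu. p) :: AP], D=[(∅, ∅, [(λy. (if0 y then ((let q = -3 in y) + ((λu. ((λx. u) 0)) 7)) else -4)) :: AP])]>
step 10: <S=∅, E={y↦-1, p↦-3}, C=[6], D=[(∅, {p↦-3}, [(λu. p) :: AP]) :: (∅, ∅, [(λy. (if0 y then ((let q = -3 in y) + ((λu. ((λx. u) 0)) 7)) else -4)) :: AP])]>
step 11: <S=[6], E={y↦-1, p↦-3}, C=∅, D=[(∅, {p↦-3}, [(λu. p) :: AP]) :: (∅, ∅, [(λy. (if0 y then ((let q = -3 in y) + ((λu. ((λx. u) 0)) 7)) else -4)) :: AP])]>
step 12: <S=[6], E={p↦-3}, C=[(λu. p) :: AP], D=[(∅, ∅, [(λy. (if0 y then ((let q = -3 in y) + ((λu. ((λx. u) 0)) 7)) else -4)) :: AP])]>
step 13: <S=[clo(λu. p, {p↦-3}) :: 6], E={p↦-3}, C=[AP], D=[(∅, ∅, [(λy. (if0 y then ((let q = -3 in y) + ((λu. ((λx. u) 0)) 7)) else -4)) :: AP])]>
step 14: <S=∅, E={u↦6, p↦-3}, C=[p], D=[(∅, {p↦-3}, ∅) :: (∅, ∅, [(λy. (if0 y then ((let q = -3 in y) + ((λu. ((λx. u) 0)) 7)) else -4)) :: AP])]>
step 15: <S=[-3], E={u↦6, p↦-3}, C=∅, D=[(∅, {p↦-3}, ∅) :: (∅, ∅, [(λy. (if0 y then ((let q = -3 in y) + ((λu. ((λx. u) 0)) 7)) else -4)) :: AP])]>
step 16: <S=[-3], E={p↦-3}, C=∅, D=[(∅, ∅, [(λy. (if0 y then ((let q = -3 in y) + ((λu. ((λx. u) 0)) 7)) else -4)) :: AP])]>
step 17: <S=[-3], E=∅, C=[(λy. (if0 y then ((let q = -3 in y) + ((λu. ((λx. u) 0)) 7)) else -4)) :: AP], D=∅>
step 18: <S=[clo(λy. (if0 y then ((let q = -3 in y) + ((λu. ((λx. u) 0)) 7)) else -4), ∅) :: -3], E=∅, C=[AP], D=∅>
step 19: <S=∅, E={y↦-3}, C=[(if0 y then ((let q = -3 in y) + ((λu. ((λx. u) 0)) 7)) else -4)], D=[(∅, ∅, ∅)]>
step 20: <S=∅, E={y↦-3}, C=[y :: SEL], D=[(∅, ∅, ∅)]>
step 21: <S=[-3], E={y↦-3}, C=[SEL], D=[(∅, ∅, ∅)]>
step 22: <S=∅, E={y↦-3}, C=[-4], D=[(∅, ∅, ∅)]>
step 23: <S=[-4], E={y↦-3}, C=∅, D=[(∅, ∅, ∅)]>
step 24: <S=[-4], E=∅, C=∅, D=∅>
→ final value -4

Answer: -4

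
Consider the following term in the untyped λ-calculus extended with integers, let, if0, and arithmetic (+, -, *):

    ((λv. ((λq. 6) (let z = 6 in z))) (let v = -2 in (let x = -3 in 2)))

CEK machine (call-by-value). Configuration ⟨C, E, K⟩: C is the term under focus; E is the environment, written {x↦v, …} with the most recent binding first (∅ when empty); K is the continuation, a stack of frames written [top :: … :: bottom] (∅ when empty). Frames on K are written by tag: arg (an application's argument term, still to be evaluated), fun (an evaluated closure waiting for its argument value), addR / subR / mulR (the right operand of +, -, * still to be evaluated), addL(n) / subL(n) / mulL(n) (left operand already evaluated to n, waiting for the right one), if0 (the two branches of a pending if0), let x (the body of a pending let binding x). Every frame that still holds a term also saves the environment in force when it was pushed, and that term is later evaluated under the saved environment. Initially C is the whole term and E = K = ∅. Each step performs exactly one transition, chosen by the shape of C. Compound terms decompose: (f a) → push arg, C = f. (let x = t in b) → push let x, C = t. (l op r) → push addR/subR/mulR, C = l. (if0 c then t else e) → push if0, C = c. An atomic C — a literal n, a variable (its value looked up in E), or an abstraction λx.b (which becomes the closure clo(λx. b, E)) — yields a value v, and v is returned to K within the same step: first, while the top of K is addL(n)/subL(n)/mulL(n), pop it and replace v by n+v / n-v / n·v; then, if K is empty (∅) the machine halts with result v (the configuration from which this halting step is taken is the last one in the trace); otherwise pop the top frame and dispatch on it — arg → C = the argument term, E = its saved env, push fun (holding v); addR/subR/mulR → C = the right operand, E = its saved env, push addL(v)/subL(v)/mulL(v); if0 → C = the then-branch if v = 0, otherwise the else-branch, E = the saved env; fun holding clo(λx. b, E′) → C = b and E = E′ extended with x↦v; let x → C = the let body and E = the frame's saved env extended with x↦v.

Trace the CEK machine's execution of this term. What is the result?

step 0: ⟨C=((λv. ((λq. 6) (let z = 6 in z))) (let v = -2 in (let x = -3 in 2))); E=∅; K=∅⟩
step 1: ⟨C=(λv. ((λq. 6) (let z = 6 in z))); E=∅; K=[arg]⟩
step 2: ⟨C=(let v = -2 in (let x = -3 in 2)); E=∅; K=[fun]⟩
step 3: ⟨C=-2; E=∅; K=[let v :: fun]⟩
step 4: ⟨C=(let x = -3 in 2); E={v↦-2}; K=[fun]⟩
step 5: ⟨C=-3; E={v↦-2}; K=[let x :: fun]⟩
step 6: ⟨C=2; E={x↦-3, v↦-2}; K=[fun]⟩
step 7: ⟨C=((λq. 6) (let z = 6 in z)); E={v↦2}; K=∅⟩
step 8: ⟨C=(λq. 6); E={v↦2}; K=[arg]⟩
step 9: ⟨C=(let z = 6 in z); E={v↦2}; K=[fun]⟩
step 10: ⟨C=6; E={v↦2}; K=[let z :: fun]⟩
step 11: ⟨C=z; E={z↦6, v↦2}; K=[fun]⟩
step 12: ⟨C=6; E={q↦6, v↦2}; K=∅⟩
→ final value 6

Answer: 6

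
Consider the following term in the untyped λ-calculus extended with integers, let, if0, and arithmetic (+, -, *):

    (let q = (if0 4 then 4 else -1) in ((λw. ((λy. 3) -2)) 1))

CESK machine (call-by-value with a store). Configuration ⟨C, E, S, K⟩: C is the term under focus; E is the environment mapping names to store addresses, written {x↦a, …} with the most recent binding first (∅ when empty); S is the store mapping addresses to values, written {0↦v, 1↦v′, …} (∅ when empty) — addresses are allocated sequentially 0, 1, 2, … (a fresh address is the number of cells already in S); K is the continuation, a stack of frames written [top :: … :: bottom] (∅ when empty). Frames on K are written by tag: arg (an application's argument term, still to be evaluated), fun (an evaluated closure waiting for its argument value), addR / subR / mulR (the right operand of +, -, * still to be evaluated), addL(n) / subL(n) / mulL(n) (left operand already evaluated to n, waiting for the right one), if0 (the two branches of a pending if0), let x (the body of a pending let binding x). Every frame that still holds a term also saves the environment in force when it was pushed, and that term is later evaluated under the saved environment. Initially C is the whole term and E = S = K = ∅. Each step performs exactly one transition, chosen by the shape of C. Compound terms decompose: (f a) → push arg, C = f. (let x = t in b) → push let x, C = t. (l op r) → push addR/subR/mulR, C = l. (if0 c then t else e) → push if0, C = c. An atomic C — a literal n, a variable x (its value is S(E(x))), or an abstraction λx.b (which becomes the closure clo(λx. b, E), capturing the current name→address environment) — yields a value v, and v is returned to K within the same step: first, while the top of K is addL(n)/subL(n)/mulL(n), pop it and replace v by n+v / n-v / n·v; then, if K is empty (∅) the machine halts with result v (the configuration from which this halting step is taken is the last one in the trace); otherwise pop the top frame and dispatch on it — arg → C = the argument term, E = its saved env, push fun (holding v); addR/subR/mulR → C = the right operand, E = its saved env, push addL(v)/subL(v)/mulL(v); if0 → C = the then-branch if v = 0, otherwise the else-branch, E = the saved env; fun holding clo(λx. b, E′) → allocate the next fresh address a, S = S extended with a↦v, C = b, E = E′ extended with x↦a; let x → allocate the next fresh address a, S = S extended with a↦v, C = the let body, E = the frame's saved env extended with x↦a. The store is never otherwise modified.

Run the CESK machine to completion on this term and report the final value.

Answer: 3

Derivation:
step 0: ⟨C=(let q = (if0 4 then 4 else -1) in ((λw. ((λy. 3) -2)) 1)); E=∅; S=∅; K=∅⟩
step 1: ⟨C=(if0 4 then 4 else -1); E=∅; S=∅; K=[let q]⟩
step 2: ⟨C=4; E=∅; S=∅; K=[if0 :: let q]⟩
step 3: ⟨C=-1; E=∅; S=∅; K=[let q]⟩
step 4: ⟨C=((λw. ((λy. 3) -2)) 1); E={q↦0}; S={0↦-1}; K=∅⟩
step 5: ⟨C=(λw. ((λy. 3) -2)); E={q↦0}; S={0↦-1}; K=[arg]⟩
step 6: ⟨C=1; E={q↦0}; S={0↦-1}; K=[fun]⟩
step 7: ⟨C=((λy. 3) -2); E={w↦1, q↦0}; S={0↦-1, 1↦1}; K=∅⟩
step 8: ⟨C=(λy. 3); E={w↦1, q↦0}; S={0↦-1, 1↦1}; K=[arg]⟩
step 9: ⟨C=-2; E={w↦1, q↦0}; S={0↦-1, 1↦1}; K=[fun]⟩
step 10: ⟨C=3; E={y↦2, w↦1, q↦0}; S={0↦-1, 1↦1, 2↦-2}; K=∅⟩
→ final value 3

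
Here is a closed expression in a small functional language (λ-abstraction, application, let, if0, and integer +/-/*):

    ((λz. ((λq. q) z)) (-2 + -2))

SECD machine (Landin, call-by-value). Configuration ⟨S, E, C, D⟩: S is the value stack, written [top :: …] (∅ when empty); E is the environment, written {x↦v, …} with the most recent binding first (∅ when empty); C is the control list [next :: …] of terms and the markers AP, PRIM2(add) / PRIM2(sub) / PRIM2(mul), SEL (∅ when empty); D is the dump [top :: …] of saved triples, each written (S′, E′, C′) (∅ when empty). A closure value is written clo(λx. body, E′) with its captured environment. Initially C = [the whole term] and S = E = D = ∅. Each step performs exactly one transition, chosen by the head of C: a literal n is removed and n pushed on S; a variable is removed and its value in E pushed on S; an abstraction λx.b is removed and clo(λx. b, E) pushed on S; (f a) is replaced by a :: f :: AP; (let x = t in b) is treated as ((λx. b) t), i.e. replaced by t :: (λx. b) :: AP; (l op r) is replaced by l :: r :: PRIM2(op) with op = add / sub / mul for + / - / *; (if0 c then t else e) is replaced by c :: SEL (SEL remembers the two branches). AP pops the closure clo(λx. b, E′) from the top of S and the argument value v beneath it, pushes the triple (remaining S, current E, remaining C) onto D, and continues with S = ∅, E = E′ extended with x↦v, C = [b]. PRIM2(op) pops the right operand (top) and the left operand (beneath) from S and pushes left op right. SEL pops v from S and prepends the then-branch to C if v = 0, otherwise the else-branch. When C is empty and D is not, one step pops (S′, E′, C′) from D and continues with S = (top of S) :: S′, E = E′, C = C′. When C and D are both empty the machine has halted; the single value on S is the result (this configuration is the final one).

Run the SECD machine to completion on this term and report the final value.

[0] <S=∅, E=∅, C=[((λz. ((λq. q) z)) (-2 + -2))], D=∅>
[1] <S=∅, E=∅, C=[(-2 + -2) :: (λz. ((λq. q) z)) :: AP], D=∅>
[2] <S=∅, E=∅, C=[-2 :: -2 :: PRIM2(add) :: (λz. ((λq. q) z)) :: AP], D=∅>
[3] <S=[-2], E=∅, C=[-2 :: PRIM2(add) :: (λz. ((λq. q) z)) :: AP], D=∅>
[4] <S=[-2 :: -2], E=∅, C=[PRIM2(add) :: (λz. ((λq. q) z)) :: AP], D=∅>
[5] <S=[-4], E=∅, C=[(λz. ((λq. q) z)) :: AP], D=∅>
[6] <S=[clo(λz. ((λq. q) z), ∅) :: -4], E=∅, C=[AP], D=∅>
[7] <S=∅, E={z↦-4}, C=[((λq. q) z)], D=[(∅, ∅, ∅)]>
[8] <S=∅, E={z↦-4}, C=[z :: (λq. q) :: AP], D=[(∅, ∅, ∅)]>
[9] <S=[-4], E={z↦-4}, C=[(λq. q) :: AP], D=[(∅, ∅, ∅)]>
[10] <S=[clo(λq. q, {z↦-4}) :: -4], E={z↦-4}, C=[AP], D=[(∅, ∅, ∅)]>
[11] <S=∅, E={q↦-4, z↦-4}, C=[q], D=[(∅, {z↦-4}, ∅) :: (∅, ∅, ∅)]>
[12] <S=[-4], E={q↦-4, z↦-4}, C=∅, D=[(∅, {z↦-4}, ∅) :: (∅, ∅, ∅)]>
[13] <S=[-4], E={z↦-4}, C=∅, D=[(∅, ∅, ∅)]>
[14] <S=[-4], E=∅, C=∅, D=∅>
→ final value -4

Answer: -4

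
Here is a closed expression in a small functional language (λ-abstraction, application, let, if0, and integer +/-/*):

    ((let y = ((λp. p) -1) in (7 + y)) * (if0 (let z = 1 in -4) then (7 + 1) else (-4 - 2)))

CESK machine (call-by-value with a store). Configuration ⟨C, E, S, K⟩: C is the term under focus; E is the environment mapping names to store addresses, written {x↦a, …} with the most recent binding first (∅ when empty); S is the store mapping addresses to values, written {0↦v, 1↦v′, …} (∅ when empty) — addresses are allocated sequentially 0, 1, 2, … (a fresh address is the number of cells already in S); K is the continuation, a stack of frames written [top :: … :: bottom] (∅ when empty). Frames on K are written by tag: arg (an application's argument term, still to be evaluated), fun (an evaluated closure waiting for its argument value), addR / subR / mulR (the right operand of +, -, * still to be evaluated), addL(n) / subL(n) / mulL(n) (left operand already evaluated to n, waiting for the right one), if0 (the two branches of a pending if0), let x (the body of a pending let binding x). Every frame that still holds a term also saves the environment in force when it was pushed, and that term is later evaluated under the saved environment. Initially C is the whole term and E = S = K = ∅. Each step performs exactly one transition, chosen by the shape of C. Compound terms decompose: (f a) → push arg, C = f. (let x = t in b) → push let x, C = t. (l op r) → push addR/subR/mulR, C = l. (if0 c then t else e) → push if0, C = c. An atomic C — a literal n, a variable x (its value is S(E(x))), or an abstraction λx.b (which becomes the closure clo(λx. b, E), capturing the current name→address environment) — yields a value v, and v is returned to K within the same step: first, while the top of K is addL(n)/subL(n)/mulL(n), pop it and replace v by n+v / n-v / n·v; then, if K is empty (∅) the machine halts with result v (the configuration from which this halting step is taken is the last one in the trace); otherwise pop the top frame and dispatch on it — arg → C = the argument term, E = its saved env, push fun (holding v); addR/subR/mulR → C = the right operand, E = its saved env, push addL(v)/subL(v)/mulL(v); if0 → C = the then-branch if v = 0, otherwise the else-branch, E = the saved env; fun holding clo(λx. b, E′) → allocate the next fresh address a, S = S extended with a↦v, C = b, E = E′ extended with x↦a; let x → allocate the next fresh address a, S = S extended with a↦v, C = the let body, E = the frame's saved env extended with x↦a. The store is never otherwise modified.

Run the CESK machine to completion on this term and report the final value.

[0] <C=((let y = ((λp. p) -1) in (7 + y)) * (if0 (let z = 1 in -4) then (7 + 1) else (-4 - 2))), E=∅, S=∅, K=∅>
[1] <C=(let y = ((λp. p) -1) in (7 + y)), E=∅, S=∅, K=[mulR]>
[2] <C=((λp. p) -1), E=∅, S=∅, K=[let y :: mulR]>
[3] <C=(λp. p), E=∅, S=∅, K=[arg :: let y :: mulR]>
[4] <C=-1, E=∅, S=∅, K=[fun :: let y :: mulR]>
[5] <C=p, E={p↦0}, S={0↦-1}, K=[let y :: mulR]>
[6] <C=(7 + y), E={y↦1}, S={0↦-1, 1↦-1}, K=[mulR]>
[7] <C=7, E={y↦1}, S={0↦-1, 1↦-1}, K=[addR :: mulR]>
[8] <C=y, E={y↦1}, S={0↦-1, 1↦-1}, K=[addL(7) :: mulR]>
[9] <C=(if0 (let z = 1 in -4) then (7 + 1) else (-4 - 2)), E=∅, S={0↦-1, 1↦-1}, K=[mulL(6)]>
[10] <C=(let z = 1 in -4), E=∅, S={0↦-1, 1↦-1}, K=[if0 :: mulL(6)]>
[11] <C=1, E=∅, S={0↦-1, 1↦-1}, K=[let z :: if0 :: mulL(6)]>
[12] <C=-4, E={z↦2}, S={0↦-1, 1↦-1, 2↦1}, K=[if0 :: mulL(6)]>
[13] <C=(-4 - 2), E=∅, S={0↦-1, 1↦-1, 2↦1}, K=[mulL(6)]>
[14] <C=-4, E=∅, S={0↦-1, 1↦-1, 2↦1}, K=[subR :: mulL(6)]>
[15] <C=2, E=∅, S={0↦-1, 1↦-1, 2↦1}, K=[subL(-4) :: mulL(6)]>
→ final value -36

Answer: -36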